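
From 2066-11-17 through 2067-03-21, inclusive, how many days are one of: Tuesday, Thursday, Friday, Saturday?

2066-11-17 is a Wednesday.
From 2066-11-17 to 2067-03-21 is 125 days inclusive.
125 = 7 × 17 + 6, so there are 17 full weeks plus 6 extra days.
Each full week contributes 4 days from the set (Tue, Thu, Fri, Sat): 17 × 4 = 68.
The 6 extra days are Wed, Thu, Fri, Sat, Sun, Mon — 3 of them qualify.
Total: 68 + 3 = 71.

71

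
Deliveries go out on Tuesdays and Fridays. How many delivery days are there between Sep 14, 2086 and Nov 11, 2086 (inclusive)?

Sep 14, 2086 is a Saturday.
That's 59 days from start to end, counting both.
59 = 7 × 8 + 3, so there are 8 full weeks plus 3 extra days.
Each full week contributes 2 days from the set (Tue, Fri): 8 × 2 = 16.
The 3 extra days are Saturday, Sunday, Monday — none qualify.
Total: 16 + 0 = 16.

16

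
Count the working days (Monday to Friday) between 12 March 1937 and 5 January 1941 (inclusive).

996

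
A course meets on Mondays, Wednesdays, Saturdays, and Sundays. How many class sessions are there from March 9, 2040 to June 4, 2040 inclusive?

March 9, 2040 is a Friday.
That's 88 days from start to end, counting both.
88 = 7 × 12 + 4, so there are 12 full weeks plus 4 extra days.
Each full week contributes 4 days from the set (Mon, Wed, Sat, Sun): 12 × 4 = 48.
The 4 extra days are Fri, Sat, Sun, Mon — 3 of them qualify.
Total: 48 + 3 = 51.

51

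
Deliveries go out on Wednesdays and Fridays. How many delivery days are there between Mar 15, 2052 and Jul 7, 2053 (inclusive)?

Mar 15, 2052 is a Friday.
The range spans 480 days (inclusive of both endpoints).
480 = 7 × 68 + 4, so there are 68 full weeks plus 4 extra days.
Each full week contributes 2 days from the set (Wed, Fri): 68 × 2 = 136.
The 4 extra days are Fri, Sat, Sun, Mon — 1 of them qualifies.
Total: 136 + 1 = 137.

137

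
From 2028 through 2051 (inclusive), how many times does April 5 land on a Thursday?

4

Day of week of April 5 in each year:
2028: Wed, 2029: Thu ✓, 2030: Fri, 2031: Sat, 2032: Mon, 2033: Tue, 2034: Wed, 2035: Thu ✓, 2036: Sat, 2037: Sun, 2038: Mon, 2039: Tue, 2040: Thu ✓, 2041: Fri, 2042: Sat, 2043: Sun, 2044: Tue, 2045: Wed, 2046: Thu ✓, 2047: Fri, 2048: Sun, 2049: Mon, 2050: Tue, 2051: Wed
Thursdays: 2029, 2035, 2040, 2046.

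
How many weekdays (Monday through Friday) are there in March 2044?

23 weekdays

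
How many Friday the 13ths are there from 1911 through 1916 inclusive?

10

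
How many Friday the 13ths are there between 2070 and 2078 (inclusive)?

15

Friday-the-13ths by year:
2070: Jun
2071: Feb, Mar, Nov
2072: May
2073: Jan, Oct
2074: Apr, Jul
2075: Sep, Dec
2076: Mar, Nov
2077: Aug
2078: May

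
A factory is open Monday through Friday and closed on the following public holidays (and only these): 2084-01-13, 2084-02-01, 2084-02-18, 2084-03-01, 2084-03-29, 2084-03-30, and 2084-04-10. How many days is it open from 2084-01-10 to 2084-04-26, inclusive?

2084-01-10 is a Monday.
That's 108 days from start to end, counting both.
108 = 7 × 15 + 3, so there are 15 full weeks plus 3 extra days.
Each full week contributes 5 weekdays (Mon–Fri): 15 × 5 = 75.
The 3 extra days are Monday, Tuesday, Wednesday — 3 of them qualify.
Total: 75 + 3 = 78.
Holidays: 2084-01-13 (Thu); 2084-02-01 (Tue); 2084-02-18 (Fri); 2084-03-01 (Wed); 2084-03-29 (Wed); 2084-03-30 (Thu); 2084-04-10 (Mon).
All 7 holidays fall on weekdays, so subtract 7.
Business days: 78 − 7 = 71.

71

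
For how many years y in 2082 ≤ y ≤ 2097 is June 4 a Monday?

Day of week of June 4 in each year:
2082: Thu, 2083: Fri, 2084: Sun, 2085: Mon ✓, 2086: Tue, 2087: Wed, 2088: Fri, 2089: Sat, 2090: Sun, 2091: Mon ✓, 2092: Wed, 2093: Thu, 2094: Fri, 2095: Sat, 2096: Mon ✓, 2097: Tue
Mondays: 2085, 2091, 2096.

3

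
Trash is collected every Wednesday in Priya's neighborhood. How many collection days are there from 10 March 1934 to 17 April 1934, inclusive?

5

10 March 1934 is a Saturday.
From 10 March 1934 to 17 April 1934 is 39 days inclusive.
39 = 7 × 5 + 4, so there are 5 full weeks plus 4 extra days.
Each full week contributes one Wednesday: 5 so far.
The 4 extra days are Sat, Sun, Mon, Tue — none qualify.
Total: 5 + 0 = 5.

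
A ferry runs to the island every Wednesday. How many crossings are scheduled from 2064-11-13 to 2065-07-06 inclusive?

33

2064-11-13 is a Thursday.
That's 236 days from start to end, counting both.
236 = 7 × 33 + 5, so there are 33 full weeks plus 5 extra days.
Each full week contributes one Wednesday: 33 so far.
The 5 extra days are Thu, Fri, Sat, Sun, Mon — none qualify.
Total: 33 + 0 = 33.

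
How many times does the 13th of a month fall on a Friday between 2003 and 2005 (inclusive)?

Friday-the-13ths by year:
2003: Jun
2004: Feb, Aug
2005: May

4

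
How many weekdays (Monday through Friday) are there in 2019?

261

Jan 1, 2019 is a Tuesday.
That's 365 days from start to end, counting both.
365 = 7 × 52 + 1, so there are 52 full weeks plus 1 extra day.
Each full week contributes 5 weekdays (Mon–Fri): 52 × 5 = 260.
The 1 extra day is Tuesday — 1 of them qualifies.
Total: 260 + 1 = 261.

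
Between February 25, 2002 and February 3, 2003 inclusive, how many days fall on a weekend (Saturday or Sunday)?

98

February 25, 2002 is a Monday.
That's 344 days from start to end, counting both.
344 = 7 × 49 + 1, so there are 49 full weeks plus 1 extra day.
Each full week contributes 2 weekend days (Sat, Sun): 49 × 2 = 98.
The 1 extra day is Mon — none qualify.
Total: 98 + 0 = 98.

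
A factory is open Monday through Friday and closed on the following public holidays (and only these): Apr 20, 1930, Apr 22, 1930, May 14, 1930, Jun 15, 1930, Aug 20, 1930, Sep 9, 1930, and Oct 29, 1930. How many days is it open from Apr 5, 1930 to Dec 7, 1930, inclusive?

170

Apr 5, 1930 is a Saturday.
That's 247 days from start to end, counting both.
247 = 7 × 35 + 2, so there are 35 full weeks plus 2 extra days.
Each full week contributes 5 weekdays (Mon–Fri): 35 × 5 = 175.
The 2 extra days are Saturday, Sunday — none qualify.
Total: 175 + 0 = 175.
Holidays: Apr 20, 1930 (Sun); Apr 22, 1930 (Tue); May 14, 1930 (Wed); Jun 15, 1930 (Sun); Aug 20, 1930 (Wed); Sep 9, 1930 (Tue); Oct 29, 1930 (Wed).
5 of the 7 holidays fall on weekdays; the rest are weekends and were already excluded.
Business days: 175 − 5 = 170.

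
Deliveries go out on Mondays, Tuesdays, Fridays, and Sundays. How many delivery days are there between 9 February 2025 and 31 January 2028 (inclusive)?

622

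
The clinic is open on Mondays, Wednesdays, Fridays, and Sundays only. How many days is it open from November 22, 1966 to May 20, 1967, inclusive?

November 22, 1966 is a Tuesday.
From November 22, 1966 to May 20, 1967 is 180 days inclusive.
180 = 7 × 25 + 5, so there are 25 full weeks plus 5 extra days.
Each full week contributes 4 days from the set (Mon, Wed, Fri, Sun): 25 × 4 = 100.
The 5 extra days are Tuesday, Wednesday, Thursday, Friday, Saturday — 2 of them qualify.
Total: 100 + 2 = 102.

102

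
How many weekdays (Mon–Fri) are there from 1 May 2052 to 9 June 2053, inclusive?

289 weekdays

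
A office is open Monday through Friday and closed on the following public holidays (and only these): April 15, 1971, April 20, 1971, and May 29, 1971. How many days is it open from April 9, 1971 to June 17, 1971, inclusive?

April 9, 1971 is a Friday.
The range spans 70 days (inclusive of both endpoints).
70 = 7 × 10, so the span is exactly 10 full weeks.
Each full week contributes 5 weekdays (Mon–Fri): 10 × 5 = 50.
Total: 50.
Holidays: April 15, 1971 (Thu); April 20, 1971 (Tue); May 29, 1971 (Sat).
2 of the 3 holidays fall on weekdays; the rest are weekends and were already excluded.
Business days: 50 − 2 = 48.

48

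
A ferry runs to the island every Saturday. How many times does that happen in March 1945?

March 1, 1945 is a Thursday.
That's 31 days from start to end, counting both.
31 = 7 × 4 + 3, so there are 4 full weeks plus 3 extra days.
Each full week contributes one Saturday: 4 so far.
The 3 extra days are Thu, Fri, Sat — 1 of them qualifies.
Total: 4 + 1 = 5.

5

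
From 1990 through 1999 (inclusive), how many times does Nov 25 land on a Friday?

1

Day of week of November 25 in each year:
1990: Sun, 1991: Mon, 1992: Wed, 1993: Thu, 1994: Fri ✓, 1995: Sat, 1996: Mon, 1997: Tue, 1998: Wed, 1999: Thu
Fridays: 1994.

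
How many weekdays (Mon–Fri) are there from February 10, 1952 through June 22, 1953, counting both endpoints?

356

February 10, 1952 is a Sunday.
From February 10, 1952 to June 22, 1953 is 499 days inclusive.
499 = 7 × 71 + 2, so there are 71 full weeks plus 2 extra days.
Each full week contributes 5 weekdays (Mon–Fri): 71 × 5 = 355.
The 2 extra days are Sunday, Monday — 1 of them qualifies.
Total: 355 + 1 = 356.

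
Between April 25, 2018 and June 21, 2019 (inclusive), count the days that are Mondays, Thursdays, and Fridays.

182

April 25, 2018 is a Wednesday.
The range spans 423 days (inclusive of both endpoints).
423 = 7 × 60 + 3, so there are 60 full weeks plus 3 extra days.
Each full week contributes 3 days from the set (Mon, Thu, Fri): 60 × 3 = 180.
The 3 extra days are Wed, Thu, Fri — 2 of them qualify.
Total: 180 + 2 = 182.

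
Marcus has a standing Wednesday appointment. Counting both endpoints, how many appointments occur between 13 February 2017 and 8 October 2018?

13 February 2017 is a Monday.
That's 603 days from start to end, counting both.
603 = 7 × 86 + 1, so there are 86 full weeks plus 1 extra day.
Each full week contributes one Wednesday: 86 so far.
The 1 extra day is Mon — none qualify.
Total: 86 + 0 = 86.

86 Wednesdays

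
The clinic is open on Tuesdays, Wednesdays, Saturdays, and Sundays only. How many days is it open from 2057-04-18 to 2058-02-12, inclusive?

172

2057-04-18 is a Wednesday.
The range spans 301 days (inclusive of both endpoints).
301 = 7 × 43, so the span is exactly 43 full weeks.
Each full week contributes 4 days from the set (Tue, Wed, Sat, Sun): 43 × 4 = 172.
Total: 172.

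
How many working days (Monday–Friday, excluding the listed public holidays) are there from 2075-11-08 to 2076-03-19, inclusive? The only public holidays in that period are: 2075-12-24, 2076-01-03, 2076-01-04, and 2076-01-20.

2075-11-08 is a Friday.
The range spans 133 days (inclusive of both endpoints).
133 = 7 × 19, so the span is exactly 19 full weeks.
Each full week contributes 5 weekdays (Mon–Fri): 19 × 5 = 95.
Total: 95.
Holidays: 2075-12-24 (Tue); 2076-01-03 (Fri); 2076-01-04 (Sat); 2076-01-20 (Mon).
3 of the 4 holidays fall on weekdays; the rest are weekends and were already excluded.
Business days: 95 − 3 = 92.

92 working days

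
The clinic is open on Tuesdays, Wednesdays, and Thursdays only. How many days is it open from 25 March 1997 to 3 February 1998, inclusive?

25 March 1997 is a Tuesday.
That's 316 days from start to end, counting both.
316 = 7 × 45 + 1, so there are 45 full weeks plus 1 extra day.
Each full week contributes 3 days from the set (Tue, Wed, Thu): 45 × 3 = 135.
The 1 extra day is Tue — 1 of them qualifies.
Total: 135 + 1 = 136.

136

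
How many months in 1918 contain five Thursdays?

4

A month has five Thursdays exactly when Thursday falls within its first (length − 28) days.
Jan: 31 days, starts Tue → 5 of Tue, Wed, Thu ✓
Feb: 28 days, starts Fri → 5 of (none)
Mar: 31 days, starts Fri → 5 of Fri, Sat, Sun
Apr: 30 days, starts Mon → 5 of Mon, Tue
May: 31 days, starts Wed → 5 of Wed, Thu, Fri ✓
Jun: 30 days, starts Sat → 5 of Sat, Sun
Jul: 31 days, starts Mon → 5 of Mon, Tue, Wed
Aug: 31 days, starts Thu → 5 of Thu, Fri, Sat ✓
Sep: 30 days, starts Sun → 5 of Sun, Mon
Oct: 31 days, starts Tue → 5 of Tue, Wed, Thu ✓
Nov: 30 days, starts Fri → 5 of Fri, Sat
Dec: 31 days, starts Sun → 5 of Sun, Mon, Tue
Months with five Thursdays: Jan, May, Aug, Oct.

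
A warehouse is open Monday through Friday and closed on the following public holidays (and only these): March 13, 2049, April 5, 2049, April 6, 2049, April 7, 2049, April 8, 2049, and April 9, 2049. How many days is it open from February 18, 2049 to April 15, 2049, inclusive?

February 18, 2049 is a Thursday.
From February 18, 2049 to April 15, 2049 is 57 days inclusive.
57 = 7 × 8 + 1, so there are 8 full weeks plus 1 extra day.
Each full week contributes 5 weekdays (Mon–Fri): 8 × 5 = 40.
The 1 extra day is Thu — 1 of them qualifies.
Total: 40 + 1 = 41.
Holidays: March 13, 2049 (Sat); April 5, 2049 (Mon); April 6, 2049 (Tue); April 7, 2049 (Wed); April 8, 2049 (Thu); April 9, 2049 (Fri).
5 of the 6 holidays fall on weekdays; the rest are weekends and were already excluded.
Business days: 41 − 5 = 36.

36 working days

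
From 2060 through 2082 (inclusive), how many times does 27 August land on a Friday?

3

Day of week of August 27 in each year:
2060: Fri ✓, 2061: Sat, 2062: Sun, 2063: Mon, 2064: Wed, 2065: Thu, 2066: Fri ✓, 2067: Sat, 2068: Mon, 2069: Tue, 2070: Wed, 2071: Thu, 2072: Sat, 2073: Sun, 2074: Mon, 2075: Tue, 2076: Thu, 2077: Fri ✓, 2078: Sat, 2079: Sun, 2080: Tue, 2081: Wed, 2082: Thu
Fridays: 2060, 2066, 2077.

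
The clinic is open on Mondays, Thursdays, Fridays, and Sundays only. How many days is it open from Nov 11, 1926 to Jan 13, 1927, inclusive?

37

Nov 11, 1926 is a Thursday.
The range spans 64 days (inclusive of both endpoints).
64 = 7 × 9 + 1, so there are 9 full weeks plus 1 extra day.
Each full week contributes 4 days from the set (Mon, Thu, Fri, Sun): 9 × 4 = 36.
The 1 extra day is Thursday — 1 of them qualifies.
Total: 36 + 1 = 37.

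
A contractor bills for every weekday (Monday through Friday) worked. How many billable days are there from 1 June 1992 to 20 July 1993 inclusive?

297

1 June 1992 is a Monday.
The range spans 415 days (inclusive of both endpoints).
415 = 7 × 59 + 2, so there are 59 full weeks plus 2 extra days.
Each full week contributes 5 weekdays (Mon–Fri): 59 × 5 = 295.
The 2 extra days are Mon, Tue — 2 of them qualify.
Total: 295 + 2 = 297.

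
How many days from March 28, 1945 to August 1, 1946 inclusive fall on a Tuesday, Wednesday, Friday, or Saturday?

March 28, 1945 is a Wednesday.
The range spans 492 days (inclusive of both endpoints).
492 = 7 × 70 + 2, so there are 70 full weeks plus 2 extra days.
Each full week contributes 4 days from the set (Tue, Wed, Fri, Sat): 70 × 4 = 280.
The 2 extra days are Wednesday, Thursday — 1 of them qualifies.
Total: 280 + 1 = 281.

281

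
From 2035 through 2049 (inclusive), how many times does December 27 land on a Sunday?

3

Day of week of December 27 in each year:
2035: Thu, 2036: Sat, 2037: Sun ✓, 2038: Mon, 2039: Tue, 2040: Thu, 2041: Fri, 2042: Sat, 2043: Sun ✓, 2044: Tue, 2045: Wed, 2046: Thu, 2047: Fri, 2048: Sun ✓, 2049: Mon
Sundays: 2037, 2043, 2048.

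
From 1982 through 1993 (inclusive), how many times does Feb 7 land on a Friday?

2

Day of week of February 7 in each year:
1982: Sun, 1983: Mon, 1984: Tue, 1985: Thu, 1986: Fri ✓, 1987: Sat, 1988: Sun, 1989: Tue, 1990: Wed, 1991: Thu, 1992: Fri ✓, 1993: Sun
Fridays: 1986, 1992.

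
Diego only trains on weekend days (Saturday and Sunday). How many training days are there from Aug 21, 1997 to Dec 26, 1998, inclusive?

Aug 21, 1997 is a Thursday.
The range spans 493 days (inclusive of both endpoints).
493 = 7 × 70 + 3, so there are 70 full weeks plus 3 extra days.
Each full week contributes 2 weekend days (Sat, Sun): 70 × 2 = 140.
The 3 extra days are Thu, Fri, Sat — 1 of them qualifies.
Total: 140 + 1 = 141.

141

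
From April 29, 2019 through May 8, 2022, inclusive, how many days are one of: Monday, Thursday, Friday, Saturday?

632

April 29, 2019 is a Monday.
The range spans 1106 days (inclusive of both endpoints).
1106 = 7 × 158, so the span is exactly 158 full weeks.
Each full week contributes 4 days from the set (Mon, Thu, Fri, Sat): 158 × 4 = 632.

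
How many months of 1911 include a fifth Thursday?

A month has five Thursdays exactly when Thursday falls within its first (length − 28) days.
Jan: 31 days, starts Sun → 5 of Sun, Mon, Tue
Feb: 28 days, starts Wed → 5 of (none)
Mar: 31 days, starts Wed → 5 of Wed, Thu, Fri ✓
Apr: 30 days, starts Sat → 5 of Sat, Sun
May: 31 days, starts Mon → 5 of Mon, Tue, Wed
Jun: 30 days, starts Thu → 5 of Thu, Fri ✓
Jul: 31 days, starts Sat → 5 of Sat, Sun, Mon
Aug: 31 days, starts Tue → 5 of Tue, Wed, Thu ✓
Sep: 30 days, starts Fri → 5 of Fri, Sat
Oct: 31 days, starts Sun → 5 of Sun, Mon, Tue
Nov: 30 days, starts Wed → 5 of Wed, Thu ✓
Dec: 31 days, starts Fri → 5 of Fri, Sat, Sun
Months with five Thursdays: Mar, Jun, Aug, Nov.

4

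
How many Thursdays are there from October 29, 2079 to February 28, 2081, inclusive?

October 29, 2079 is a Sunday.
That's 489 days from start to end, counting both.
489 = 7 × 69 + 6, so there are 69 full weeks plus 6 extra days.
Each full week contributes one Thursday: 69 so far.
The 6 extra days are Sun, Mon, Tue, Wed, Thu, Fri — 1 of them qualifies.
Total: 69 + 1 = 70.

70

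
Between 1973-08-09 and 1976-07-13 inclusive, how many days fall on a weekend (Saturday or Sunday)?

1973-08-09 is a Thursday.
The range spans 1070 days (inclusive of both endpoints).
1070 = 7 × 152 + 6, so there are 152 full weeks plus 6 extra days.
Each full week contributes 2 weekend days (Sat, Sun): 152 × 2 = 304.
The 6 extra days are Thu, Fri, Sat, Sun, Mon, Tue — 2 of them qualify.
Total: 304 + 2 = 306.

306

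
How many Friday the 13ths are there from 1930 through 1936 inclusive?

13

Friday-the-13ths by year:
1930: Jun
1931: Feb, Mar, Nov
1932: May
1933: Jan, Oct
1934: Apr, Jul
1935: Sep, Dec
1936: Mar, Nov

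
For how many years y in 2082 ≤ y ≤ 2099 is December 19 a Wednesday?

3

Day of week of December 19 in each year:
2082: Sat, 2083: Sun, 2084: Tue, 2085: Wed ✓, 2086: Thu, 2087: Fri, 2088: Sun, 2089: Mon, 2090: Tue, 2091: Wed ✓, 2092: Fri, 2093: Sat, 2094: Sun, 2095: Mon, 2096: Wed ✓, 2097: Thu, 2098: Fri, 2099: Sat
Wednesdays: 2085, 2091, 2096.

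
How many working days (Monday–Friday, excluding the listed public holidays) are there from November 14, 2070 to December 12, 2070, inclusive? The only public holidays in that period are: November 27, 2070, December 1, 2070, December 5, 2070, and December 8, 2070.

17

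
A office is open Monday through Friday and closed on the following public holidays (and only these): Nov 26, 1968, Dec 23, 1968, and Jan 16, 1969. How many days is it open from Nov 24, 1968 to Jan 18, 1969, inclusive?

Nov 24, 1968 is a Sunday.
That's 56 days from start to end, counting both.
56 = 7 × 8, so the span is exactly 8 full weeks.
Each full week contributes 5 weekdays (Mon–Fri): 8 × 5 = 40.
Total: 40.
Holidays: Nov 26, 1968 (Tue); Dec 23, 1968 (Mon); Jan 16, 1969 (Thu).
All 3 holidays fall on weekdays, so subtract 3.
Business days: 40 − 3 = 37.

37 business days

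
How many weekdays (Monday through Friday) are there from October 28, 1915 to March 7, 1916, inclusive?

94 weekdays

October 28, 1915 is a Thursday.
The range spans 132 days (inclusive of both endpoints).
132 = 7 × 18 + 6, so there are 18 full weeks plus 6 extra days.
Each full week contributes 5 weekdays (Mon–Fri): 18 × 5 = 90.
The 6 extra days are Thursday, Friday, Saturday, Sunday, Monday, Tuesday — 4 of them qualify.
Total: 90 + 4 = 94.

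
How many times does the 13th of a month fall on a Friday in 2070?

The 13th falls on a Friday when the month's 13th has weekday Fri.
Jan 13 is Mon; Feb 13 is Thu; Mar 13 is Thu; Apr 13 is Sun; May 13 is Tue; Jun 13 is Fri ✓; Jul 13 is Sun; Aug 13 is Wed; Sep 13 is Sat; Oct 13 is Mon; Nov 13 is Thu; Dec 13 is Sat.
Friday the 13ths: Jun.

1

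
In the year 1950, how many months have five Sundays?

5

A month has five Sundays exactly when Sunday falls within its first (length − 28) days.
Jan: 31 days, starts Sun → 5 of Sun, Mon, Tue ✓
Feb: 28 days, starts Wed → 5 of (none)
Mar: 31 days, starts Wed → 5 of Wed, Thu, Fri
Apr: 30 days, starts Sat → 5 of Sat, Sun ✓
May: 31 days, starts Mon → 5 of Mon, Tue, Wed
Jun: 30 days, starts Thu → 5 of Thu, Fri
Jul: 31 days, starts Sat → 5 of Sat, Sun, Mon ✓
Aug: 31 days, starts Tue → 5 of Tue, Wed, Thu
Sep: 30 days, starts Fri → 5 of Fri, Sat
Oct: 31 days, starts Sun → 5 of Sun, Mon, Tue ✓
Nov: 30 days, starts Wed → 5 of Wed, Thu
Dec: 31 days, starts Fri → 5 of Fri, Sat, Sun ✓
Months with five Sundays: Jan, Apr, Jul, Oct, Dec.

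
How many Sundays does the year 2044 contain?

52

2044-01-01 is a Friday.
The range spans 366 days (inclusive of both endpoints).
366 = 7 × 52 + 2, so there are 52 full weeks plus 2 extra days.
Each full week contributes one Sunday: 52 so far.
The 2 extra days are Fri, Sat — none qualify.
Total: 52 + 0 = 52.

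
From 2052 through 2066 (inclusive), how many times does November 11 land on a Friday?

1

Day of week of November 11 in each year:
2052: Mon, 2053: Tue, 2054: Wed, 2055: Thu, 2056: Sat, 2057: Sun, 2058: Mon, 2059: Tue, 2060: Thu, 2061: Fri ✓, 2062: Sat, 2063: Sun, 2064: Tue, 2065: Wed, 2066: Thu
Fridays: 2061.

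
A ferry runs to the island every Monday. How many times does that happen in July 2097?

5

1 July 2097 is a Monday.
The range spans 31 days (inclusive of both endpoints).
31 = 7 × 4 + 3, so there are 4 full weeks plus 3 extra days.
Each full week contributes one Monday: 4 so far.
The 3 extra days are Mon, Tue, Wed — 1 of them qualifies.
Total: 4 + 1 = 5.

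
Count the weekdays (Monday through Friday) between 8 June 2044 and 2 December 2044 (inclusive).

128

8 June 2044 is a Wednesday.
The range spans 178 days (inclusive of both endpoints).
178 = 7 × 25 + 3, so there are 25 full weeks plus 3 extra days.
Each full week contributes 5 weekdays (Mon–Fri): 25 × 5 = 125.
The 3 extra days are Wednesday, Thursday, Friday — 3 of them qualify.
Total: 125 + 3 = 128.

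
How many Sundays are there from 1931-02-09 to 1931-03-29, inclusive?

1931-02-09 is a Monday.
From 1931-02-09 to 1931-03-29 is 49 days inclusive.
49 = 7 × 7, so the span is exactly 7 full weeks.
Each full week contributes one Sunday: 7 so far.

7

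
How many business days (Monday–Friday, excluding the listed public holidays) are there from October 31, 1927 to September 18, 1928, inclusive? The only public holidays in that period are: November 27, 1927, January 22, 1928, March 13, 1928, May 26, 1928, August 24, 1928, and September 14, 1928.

229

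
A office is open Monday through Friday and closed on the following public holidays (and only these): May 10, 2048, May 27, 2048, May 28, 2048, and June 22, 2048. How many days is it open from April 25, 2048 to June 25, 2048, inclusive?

41 business days

April 25, 2048 is a Saturday.
From April 25, 2048 to June 25, 2048 is 62 days inclusive.
62 = 7 × 8 + 6, so there are 8 full weeks plus 6 extra days.
Each full week contributes 5 weekdays (Mon–Fri): 8 × 5 = 40.
The 6 extra days are Sat, Sun, Mon, Tue, Wed, Thu — 4 of them qualify.
Total: 40 + 4 = 44.
Holidays: May 10, 2048 (Sun); May 27, 2048 (Wed); May 28, 2048 (Thu); June 22, 2048 (Mon).
3 of the 4 holidays fall on weekdays; the rest are weekends and were already excluded.
Business days: 44 − 3 = 41.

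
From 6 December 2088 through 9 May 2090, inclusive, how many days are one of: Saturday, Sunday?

6 December 2088 is a Monday.
From 6 December 2088 to 9 May 2090 is 520 days inclusive.
520 = 7 × 74 + 2, so there are 74 full weeks plus 2 extra days.
Each full week contributes 2 days from the set (Sat, Sun): 74 × 2 = 148.
The 2 extra days are Mon, Tue — none qualify.
Total: 148 + 0 = 148.

148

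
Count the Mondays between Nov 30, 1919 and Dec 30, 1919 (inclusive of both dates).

5

Nov 30, 1919 is a Sunday.
From Nov 30, 1919 to Dec 30, 1919 is 31 days inclusive.
31 = 7 × 4 + 3, so there are 4 full weeks plus 3 extra days.
Each full week contributes one Monday: 4 so far.
The 3 extra days are Sunday, Monday, Tuesday — 1 of them qualifies.
Total: 4 + 1 = 5.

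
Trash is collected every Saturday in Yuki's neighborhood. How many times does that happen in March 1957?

5

Mar 1, 1957 is a Friday.
That's 31 days from start to end, counting both.
31 = 7 × 4 + 3, so there are 4 full weeks plus 3 extra days.
Each full week contributes one Saturday: 4 so far.
The 3 extra days are Friday, Saturday, Sunday — 1 of them qualifies.
Total: 4 + 1 = 5.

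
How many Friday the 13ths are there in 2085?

2

The 13th falls on a Friday when the month's 13th has weekday Fri.
Jan 13 is Sat; Feb 13 is Tue; Mar 13 is Tue; Apr 13 is Fri ✓; May 13 is Sun; Jun 13 is Wed; Jul 13 is Fri ✓; Aug 13 is Mon; Sep 13 is Thu; Oct 13 is Sat; Nov 13 is Tue; Dec 13 is Thu.
Friday the 13ths: Apr, Jul.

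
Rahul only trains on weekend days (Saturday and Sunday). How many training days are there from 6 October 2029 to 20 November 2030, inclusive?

118

6 October 2029 is a Saturday.
From 6 October 2029 to 20 November 2030 is 411 days inclusive.
411 = 7 × 58 + 5, so there are 58 full weeks plus 5 extra days.
Each full week contributes 2 weekend days (Sat, Sun): 58 × 2 = 116.
The 5 extra days are Saturday, Sunday, Monday, Tuesday, Wednesday — 2 of them qualify.
Total: 116 + 2 = 118.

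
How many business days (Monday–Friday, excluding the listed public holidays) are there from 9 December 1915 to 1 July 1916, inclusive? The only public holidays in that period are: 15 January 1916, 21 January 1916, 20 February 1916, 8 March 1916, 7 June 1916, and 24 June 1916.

144 business days

9 December 1915 is a Thursday.
The range spans 206 days (inclusive of both endpoints).
206 = 7 × 29 + 3, so there are 29 full weeks plus 3 extra days.
Each full week contributes 5 weekdays (Mon–Fri): 29 × 5 = 145.
The 3 extra days are Thursday, Friday, Saturday — 2 of them qualify.
Total: 145 + 2 = 147.
Holidays: 15 January 1916 (Sat); 21 January 1916 (Fri); 20 February 1916 (Sun); 8 March 1916 (Wed); 7 June 1916 (Wed); 24 June 1916 (Sat).
3 of the 6 holidays fall on weekdays; the rest are weekends and were already excluded.
Business days: 147 − 3 = 144.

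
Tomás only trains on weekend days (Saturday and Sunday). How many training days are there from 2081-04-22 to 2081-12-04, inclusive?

64

2081-04-22 is a Tuesday.
The range spans 227 days (inclusive of both endpoints).
227 = 7 × 32 + 3, so there are 32 full weeks plus 3 extra days.
Each full week contributes 2 weekend days (Sat, Sun): 32 × 2 = 64.
The 3 extra days are Tue, Wed, Thu — none qualify.
Total: 64 + 0 = 64.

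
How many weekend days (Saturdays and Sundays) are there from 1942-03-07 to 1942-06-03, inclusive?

26

1942-03-07 is a Saturday.
That's 89 days from start to end, counting both.
89 = 7 × 12 + 5, so there are 12 full weeks plus 5 extra days.
Each full week contributes 2 weekend days (Sat, Sun): 12 × 2 = 24.
The 5 extra days are Saturday, Sunday, Monday, Tuesday, Wednesday — 2 of them qualify.
Total: 24 + 2 = 26.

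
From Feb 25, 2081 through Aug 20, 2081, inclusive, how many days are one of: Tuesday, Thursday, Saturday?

76

Feb 25, 2081 is a Tuesday.
That's 177 days from start to end, counting both.
177 = 7 × 25 + 2, so there are 25 full weeks plus 2 extra days.
Each full week contributes 3 days from the set (Tue, Thu, Sat): 25 × 3 = 75.
The 2 extra days are Tue, Wed — 1 of them qualifies.
Total: 75 + 1 = 76.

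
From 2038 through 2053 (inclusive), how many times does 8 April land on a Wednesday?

Day of week of April 8 in each year:
2038: Thu, 2039: Fri, 2040: Sun, 2041: Mon, 2042: Tue, 2043: Wed ✓, 2044: Fri, 2045: Sat, 2046: Sun, 2047: Mon, 2048: Wed ✓, 2049: Thu, 2050: Fri, 2051: Sat, 2052: Mon, 2053: Tue
Wednesdays: 2043, 2048.

2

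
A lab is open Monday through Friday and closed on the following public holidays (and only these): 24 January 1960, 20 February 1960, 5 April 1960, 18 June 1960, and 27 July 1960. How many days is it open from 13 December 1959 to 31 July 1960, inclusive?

13 December 1959 is a Sunday.
That's 232 days from start to end, counting both.
232 = 7 × 33 + 1, so there are 33 full weeks plus 1 extra day.
Each full week contributes 5 weekdays (Mon–Fri): 33 × 5 = 165.
The 1 extra day is Sunday — none qualify.
Total: 165 + 0 = 165.
Holidays: 24 January 1960 (Sun); 20 February 1960 (Sat); 5 April 1960 (Tue); 18 June 1960 (Sat); 27 July 1960 (Wed).
2 of the 5 holidays fall on weekdays; the rest are weekends and were already excluded.
Business days: 165 − 2 = 163.

163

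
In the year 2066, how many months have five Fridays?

5

A month has five Fridays exactly when Friday falls within its first (length − 28) days.
Jan: 31 days, starts Fri → 5 of Fri, Sat, Sun ✓
Feb: 28 days, starts Mon → 5 of (none)
Mar: 31 days, starts Mon → 5 of Mon, Tue, Wed
Apr: 30 days, starts Thu → 5 of Thu, Fri ✓
May: 31 days, starts Sat → 5 of Sat, Sun, Mon
Jun: 30 days, starts Tue → 5 of Tue, Wed
Jul: 31 days, starts Thu → 5 of Thu, Fri, Sat ✓
Aug: 31 days, starts Sun → 5 of Sun, Mon, Tue
Sep: 30 days, starts Wed → 5 of Wed, Thu
Oct: 31 days, starts Fri → 5 of Fri, Sat, Sun ✓
Nov: 30 days, starts Mon → 5 of Mon, Tue
Dec: 31 days, starts Wed → 5 of Wed, Thu, Fri ✓
Months with five Fridays: Jan, Apr, Jul, Oct, Dec.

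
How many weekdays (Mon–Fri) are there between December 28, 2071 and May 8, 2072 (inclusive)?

95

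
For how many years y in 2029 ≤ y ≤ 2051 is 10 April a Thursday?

Day of week of April 10 in each year:
2029: Tue, 2030: Wed, 2031: Thu ✓, 2032: Sat, 2033: Sun, 2034: Mon, 2035: Tue, 2036: Thu ✓, 2037: Fri, 2038: Sat, 2039: Sun, 2040: Tue, 2041: Wed, 2042: Thu ✓, 2043: Fri, 2044: Sun, 2045: Mon, 2046: Tue, 2047: Wed, 2048: Fri, 2049: Sat, 2050: Sun, 2051: Mon
Thursdays: 2031, 2036, 2042.

3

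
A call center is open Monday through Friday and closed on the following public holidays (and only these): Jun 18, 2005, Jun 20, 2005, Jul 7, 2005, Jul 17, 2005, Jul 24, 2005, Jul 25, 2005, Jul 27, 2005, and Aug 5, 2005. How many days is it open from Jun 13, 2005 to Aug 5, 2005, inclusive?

Jun 13, 2005 is a Monday.
From Jun 13, 2005 to Aug 5, 2005 is 54 days inclusive.
54 = 7 × 7 + 5, so there are 7 full weeks plus 5 extra days.
Each full week contributes 5 weekdays (Mon–Fri): 7 × 5 = 35.
The 5 extra days are Monday, Tuesday, Wednesday, Thursday, Friday — 5 of them qualify.
Total: 35 + 5 = 40.
Holidays: Jun 18, 2005 (Sat); Jun 20, 2005 (Mon); Jul 7, 2005 (Thu); Jul 17, 2005 (Sun); Jul 24, 2005 (Sun); Jul 25, 2005 (Mon); Jul 27, 2005 (Wed); Aug 5, 2005 (Fri).
5 of the 8 holidays fall on weekdays; the rest are weekends and were already excluded.
Business days: 40 − 5 = 35.

35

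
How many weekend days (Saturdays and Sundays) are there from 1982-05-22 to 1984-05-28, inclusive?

212

1982-05-22 is a Saturday.
The range spans 738 days (inclusive of both endpoints).
738 = 7 × 105 + 3, so there are 105 full weeks plus 3 extra days.
Each full week contributes 2 weekend days (Sat, Sun): 105 × 2 = 210.
The 3 extra days are Saturday, Sunday, Monday — 2 of them qualify.
Total: 210 + 2 = 212.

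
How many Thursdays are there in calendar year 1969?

52

January 1, 1969 is a Wednesday.
The range spans 365 days (inclusive of both endpoints).
365 = 7 × 52 + 1, so there are 52 full weeks plus 1 extra day.
Each full week contributes one Thursday: 52 so far.
The 1 extra day is Wednesday — none qualify.
Total: 52 + 0 = 52.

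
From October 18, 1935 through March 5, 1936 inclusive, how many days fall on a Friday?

October 18, 1935 is a Friday.
That's 140 days from start to end, counting both.
140 = 7 × 20, so the span is exactly 20 full weeks.
Each full week contributes one Friday: 20 so far.
Total: 20.

20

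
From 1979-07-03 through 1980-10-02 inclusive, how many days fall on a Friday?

65

1979-07-03 is a Tuesday.
From 1979-07-03 to 1980-10-02 is 458 days inclusive.
458 = 7 × 65 + 3, so there are 65 full weeks plus 3 extra days.
Each full week contributes one Friday: 65 so far.
The 3 extra days are Tue, Wed, Thu — none qualify.
Total: 65 + 0 = 65.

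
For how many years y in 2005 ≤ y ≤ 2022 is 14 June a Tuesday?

Day of week of June 14 in each year:
2005: Tue ✓, 2006: Wed, 2007: Thu, 2008: Sat, 2009: Sun, 2010: Mon, 2011: Tue ✓, 2012: Thu, 2013: Fri, 2014: Sat, 2015: Sun, 2016: Tue ✓, 2017: Wed, 2018: Thu, 2019: Fri, 2020: Sun, 2021: Mon, 2022: Tue ✓
Tuesdays: 2005, 2011, 2016, 2022.

4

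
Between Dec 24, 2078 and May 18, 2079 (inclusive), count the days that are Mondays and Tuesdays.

Dec 24, 2078 is a Saturday.
That's 146 days from start to end, counting both.
146 = 7 × 20 + 6, so there are 20 full weeks plus 6 extra days.
Each full week contributes 2 days from the set (Mon, Tue): 20 × 2 = 40.
The 6 extra days are Sat, Sun, Mon, Tue, Wed, Thu — 2 of them qualify.
Total: 40 + 2 = 42.

42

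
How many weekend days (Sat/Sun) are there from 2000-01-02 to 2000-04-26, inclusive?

2000-01-02 is a Sunday.
The range spans 116 days (inclusive of both endpoints).
116 = 7 × 16 + 4, so there are 16 full weeks plus 4 extra days.
Each full week contributes 2 weekend days (Sat, Sun): 16 × 2 = 32.
The 4 extra days are Sunday, Monday, Tuesday, Wednesday — 1 of them qualifies.
Total: 32 + 1 = 33.

33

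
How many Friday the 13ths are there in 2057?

2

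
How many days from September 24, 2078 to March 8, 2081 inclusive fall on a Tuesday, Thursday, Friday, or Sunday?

September 24, 2078 is a Saturday.
That's 897 days from start to end, counting both.
897 = 7 × 128 + 1, so there are 128 full weeks plus 1 extra day.
Each full week contributes 4 days from the set (Tue, Thu, Fri, Sun): 128 × 4 = 512.
The 1 extra day is Saturday — none qualify.
Total: 512 + 0 = 512.

512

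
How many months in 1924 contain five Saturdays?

4

A month has five Saturdays exactly when Saturday falls within its first (length − 28) days.
Jan: 31 days, starts Tue → 5 of Tue, Wed, Thu
Feb: 29 days, starts Fri → 5 of Fri
Mar: 31 days, starts Sat → 5 of Sat, Sun, Mon ✓
Apr: 30 days, starts Tue → 5 of Tue, Wed
May: 31 days, starts Thu → 5 of Thu, Fri, Sat ✓
Jun: 30 days, starts Sun → 5 of Sun, Mon
Jul: 31 days, starts Tue → 5 of Tue, Wed, Thu
Aug: 31 days, starts Fri → 5 of Fri, Sat, Sun ✓
Sep: 30 days, starts Mon → 5 of Mon, Tue
Oct: 31 days, starts Wed → 5 of Wed, Thu, Fri
Nov: 30 days, starts Sat → 5 of Sat, Sun ✓
Dec: 31 days, starts Mon → 5 of Mon, Tue, Wed
Months with five Saturdays: Mar, May, Aug, Nov.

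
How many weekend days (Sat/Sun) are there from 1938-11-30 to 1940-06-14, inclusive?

160

1938-11-30 is a Wednesday.
The range spans 563 days (inclusive of both endpoints).
563 = 7 × 80 + 3, so there are 80 full weeks plus 3 extra days.
Each full week contributes 2 weekend days (Sat, Sun): 80 × 2 = 160.
The 3 extra days are Wed, Thu, Fri — none qualify.
Total: 160 + 0 = 160.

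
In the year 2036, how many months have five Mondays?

A month has five Mondays exactly when Monday falls within its first (length − 28) days.
Jan: 31 days, starts Tue → 5 of Tue, Wed, Thu
Feb: 29 days, starts Fri → 5 of Fri
Mar: 31 days, starts Sat → 5 of Sat, Sun, Mon ✓
Apr: 30 days, starts Tue → 5 of Tue, Wed
May: 31 days, starts Thu → 5 of Thu, Fri, Sat
Jun: 30 days, starts Sun → 5 of Sun, Mon ✓
Jul: 31 days, starts Tue → 5 of Tue, Wed, Thu
Aug: 31 days, starts Fri → 5 of Fri, Sat, Sun
Sep: 30 days, starts Mon → 5 of Mon, Tue ✓
Oct: 31 days, starts Wed → 5 of Wed, Thu, Fri
Nov: 30 days, starts Sat → 5 of Sat, Sun
Dec: 31 days, starts Mon → 5 of Mon, Tue, Wed ✓
Months with five Mondays: Mar, Jun, Sep, Dec.

4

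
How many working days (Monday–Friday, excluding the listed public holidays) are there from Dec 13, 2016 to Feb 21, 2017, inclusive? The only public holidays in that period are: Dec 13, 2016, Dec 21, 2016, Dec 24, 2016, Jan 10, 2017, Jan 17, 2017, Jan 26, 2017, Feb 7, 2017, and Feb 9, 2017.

44 working days

Dec 13, 2016 is a Tuesday.
That's 71 days from start to end, counting both.
71 = 7 × 10 + 1, so there are 10 full weeks plus 1 extra day.
Each full week contributes 5 weekdays (Mon–Fri): 10 × 5 = 50.
The 1 extra day is Tue — 1 of them qualifies.
Total: 50 + 1 = 51.
Holidays: Dec 13, 2016 (Tue); Dec 21, 2016 (Wed); Dec 24, 2016 (Sat); Jan 10, 2017 (Tue); Jan 17, 2017 (Tue); Jan 26, 2017 (Thu); Feb 7, 2017 (Tue); Feb 9, 2017 (Thu).
7 of the 8 holidays fall on weekdays; the rest are weekends and were already excluded.
Business days: 51 − 7 = 44.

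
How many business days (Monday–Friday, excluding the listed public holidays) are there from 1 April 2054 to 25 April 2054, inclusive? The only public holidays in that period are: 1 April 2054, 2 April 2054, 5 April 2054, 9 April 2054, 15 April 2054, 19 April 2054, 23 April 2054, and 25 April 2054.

13 business days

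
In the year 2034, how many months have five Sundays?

5

A month has five Sundays exactly when Sunday falls within its first (length − 28) days.
Jan: 31 days, starts Sun → 5 of Sun, Mon, Tue ✓
Feb: 28 days, starts Wed → 5 of (none)
Mar: 31 days, starts Wed → 5 of Wed, Thu, Fri
Apr: 30 days, starts Sat → 5 of Sat, Sun ✓
May: 31 days, starts Mon → 5 of Mon, Tue, Wed
Jun: 30 days, starts Thu → 5 of Thu, Fri
Jul: 31 days, starts Sat → 5 of Sat, Sun, Mon ✓
Aug: 31 days, starts Tue → 5 of Tue, Wed, Thu
Sep: 30 days, starts Fri → 5 of Fri, Sat
Oct: 31 days, starts Sun → 5 of Sun, Mon, Tue ✓
Nov: 30 days, starts Wed → 5 of Wed, Thu
Dec: 31 days, starts Fri → 5 of Fri, Sat, Sun ✓
Months with five Sundays: Jan, Apr, Jul, Oct, Dec.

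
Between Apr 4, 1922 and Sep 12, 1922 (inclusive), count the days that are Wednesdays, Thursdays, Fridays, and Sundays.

Apr 4, 1922 is a Tuesday.
The range spans 162 days (inclusive of both endpoints).
162 = 7 × 23 + 1, so there are 23 full weeks plus 1 extra day.
Each full week contributes 4 days from the set (Wed, Thu, Fri, Sun): 23 × 4 = 92.
The 1 extra day is Tue — none qualify.
Total: 92 + 0 = 92.

92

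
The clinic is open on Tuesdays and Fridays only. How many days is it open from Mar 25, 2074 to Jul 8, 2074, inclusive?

Mar 25, 2074 is a Sunday.
The range spans 106 days (inclusive of both endpoints).
106 = 7 × 15 + 1, so there are 15 full weeks plus 1 extra day.
Each full week contributes 2 days from the set (Tue, Fri): 15 × 2 = 30.
The 1 extra day is Sun — none qualify.
Total: 30 + 0 = 30.

30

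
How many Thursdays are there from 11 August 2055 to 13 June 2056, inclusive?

11 August 2055 is a Wednesday.
The range spans 308 days (inclusive of both endpoints).
308 = 7 × 44, so the span is exactly 44 full weeks.
Each full week contributes one Thursday: 44 so far.
Total: 44.

44 Thursdays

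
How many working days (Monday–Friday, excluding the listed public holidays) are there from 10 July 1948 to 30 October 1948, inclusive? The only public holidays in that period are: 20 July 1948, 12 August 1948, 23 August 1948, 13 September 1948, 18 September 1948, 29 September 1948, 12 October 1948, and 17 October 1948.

74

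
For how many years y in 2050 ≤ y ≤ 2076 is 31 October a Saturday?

4

Day of week of October 31 in each year:
2050: Mon, 2051: Tue, 2052: Thu, 2053: Fri, 2054: Sat ✓, 2055: Sun, 2056: Tue, 2057: Wed, 2058: Thu, 2059: Fri, 2060: Sun, 2061: Mon, 2062: Tue, 2063: Wed, 2064: Fri, 2065: Sat ✓, 2066: Sun, 2067: Mon, 2068: Wed, 2069: Thu, 2070: Fri, 2071: Sat ✓, 2072: Mon, 2073: Tue, 2074: Wed, 2075: Thu, 2076: Sat ✓
Saturdays: 2054, 2065, 2071, 2076.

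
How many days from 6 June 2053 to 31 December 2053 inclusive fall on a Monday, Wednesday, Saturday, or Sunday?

6 June 2053 is a Friday.
The range spans 209 days (inclusive of both endpoints).
209 = 7 × 29 + 6, so there are 29 full weeks plus 6 extra days.
Each full week contributes 4 days from the set (Mon, Wed, Sat, Sun): 29 × 4 = 116.
The 6 extra days are Fri, Sat, Sun, Mon, Tue, Wed — 4 of them qualify.
Total: 116 + 4 = 120.

120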